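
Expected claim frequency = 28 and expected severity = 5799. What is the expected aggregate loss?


E[S] = E[N] * E[X]
= 28 * 5799
= 162372


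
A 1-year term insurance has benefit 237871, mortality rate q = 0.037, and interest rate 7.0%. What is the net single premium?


NSP = benefit * q * v
v = 1/(1+i) = 0.934579
NSP = 237871 * 0.037 * 0.934579
= 8225.4458


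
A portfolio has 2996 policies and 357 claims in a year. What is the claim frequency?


frequency = claims / policies
= 357 / 2996
= 0.1192


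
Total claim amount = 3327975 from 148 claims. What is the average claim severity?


severity = total / number
= 3327975 / 148
= 22486.3176


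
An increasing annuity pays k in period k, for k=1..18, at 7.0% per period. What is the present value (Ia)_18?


(Ia)_n = sum_{k=1}^{n} k * v^k, v = 1/(1+i)
v = 0.934579
Sum computed term by term:
(Ia)_18 = 77.681


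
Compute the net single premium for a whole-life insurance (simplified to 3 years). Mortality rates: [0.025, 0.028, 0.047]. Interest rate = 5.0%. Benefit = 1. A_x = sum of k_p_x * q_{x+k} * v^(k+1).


v = 0.952381
Year 0: k_p_x=1.0, q=0.025, term=0.02381
Year 1: k_p_x=0.975, q=0.028, term=0.024762
Year 2: k_p_x=0.9477, q=0.047, term=0.038477
A_x = 0.087


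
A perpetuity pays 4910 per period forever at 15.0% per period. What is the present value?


PV = PMT / i
= 4910 / 0.15
= 32733.3333


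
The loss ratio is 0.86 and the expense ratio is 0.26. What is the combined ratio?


Combined ratio = loss ratio + expense ratio
= 0.86 + 0.26
= 1.12


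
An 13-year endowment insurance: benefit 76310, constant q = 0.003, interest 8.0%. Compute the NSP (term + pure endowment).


Term component = 1782.8599
Pure endowment = 13_p_x * v^13 * benefit = 0.961694 * 0.367698 * 76310 = 26984.2089
NSP = 28767.0688


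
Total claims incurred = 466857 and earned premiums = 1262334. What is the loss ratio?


Loss ratio = claims / premiums
= 466857 / 1262334
= 0.3698


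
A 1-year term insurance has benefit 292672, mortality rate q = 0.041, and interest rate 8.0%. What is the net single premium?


NSP = benefit * q * v
v = 1/(1+i) = 0.925926
NSP = 292672 * 0.041 * 0.925926
= 11110.6963


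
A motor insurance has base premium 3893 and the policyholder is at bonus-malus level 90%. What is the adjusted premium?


adjusted = base * BM_level / 100
= 3893 * 90 / 100
= 3893 * 0.9
= 3503.7


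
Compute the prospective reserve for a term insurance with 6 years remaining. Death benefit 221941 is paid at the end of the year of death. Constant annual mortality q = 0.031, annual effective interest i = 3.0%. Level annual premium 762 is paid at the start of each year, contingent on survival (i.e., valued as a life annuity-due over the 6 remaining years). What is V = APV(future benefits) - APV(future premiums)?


v = 1/(1+i) = 0.970874
APV(future benefits) per unit = sum_{k=0}^{5} k_p_x * q * v^(k+1) = 0.155865
APV(future benefits) = 221941 * 0.155865 = 34592.9371
Life annuity-due factor ä_{x:6} = sum_{k=0}^{5} k_p_x * v^k = 5.178756
APV(future premiums) = 762 * 5.178756 = 3946.2119
V = 34592.9371 - 3946.2119
= 30646.7252


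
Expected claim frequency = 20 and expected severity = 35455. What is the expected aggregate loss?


E[S] = E[N] * E[X]
= 20 * 35455
= 709100


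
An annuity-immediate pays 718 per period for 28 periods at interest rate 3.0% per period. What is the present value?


PV = PMT * (1 - (1+i)^(-n)) / i
= 718 * (1 - (1+0.03)^(-28)) / 0.03
= 718 * (1 - 0.437077) / 0.03
= 718 * 18.764108
= 13472.6297


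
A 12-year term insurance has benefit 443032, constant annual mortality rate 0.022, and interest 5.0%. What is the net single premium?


NSP = benefit * sum_{k=0}^{n-1} k_p_x * q * v^(k+1)
With constant q=0.022, v=0.952381
Sum = 0.175273
NSP = 443032 * 0.175273
= 77651.7359


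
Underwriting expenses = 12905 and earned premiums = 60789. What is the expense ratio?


Expense ratio = expenses / premiums
= 12905 / 60789
= 0.2123


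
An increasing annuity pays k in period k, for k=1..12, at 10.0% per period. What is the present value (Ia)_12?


(Ia)_n = sum_{k=1}^{n} k * v^k, v = 1/(1+i)
v = 0.909091
Sum computed term by term:
(Ia)_12 = 36.7149


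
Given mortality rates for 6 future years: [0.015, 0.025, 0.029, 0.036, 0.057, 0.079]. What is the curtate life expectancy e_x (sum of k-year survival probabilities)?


e_x = sum_{k=1}^{n} k_p_x
k_p_x values:
  1_p_x = 0.985
  2_p_x = 0.960375
  3_p_x = 0.932524
  4_p_x = 0.898953
  5_p_x = 0.847713
  6_p_x = 0.780744
e_x = 5.4053


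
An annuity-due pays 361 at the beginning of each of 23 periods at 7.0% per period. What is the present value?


PV_due = PMT * (1-(1+i)^(-n))/i * (1+i)
PV_immediate = 4069.2596
PV_due = 4069.2596 * 1.07
= 4354.1078


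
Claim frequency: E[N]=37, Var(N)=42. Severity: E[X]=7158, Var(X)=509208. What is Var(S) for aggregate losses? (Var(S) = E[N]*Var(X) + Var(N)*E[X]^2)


Var(S) = E[N]*Var(X) + Var(N)*E[X]^2
= 37*509208 + 42*7158^2
= 18840696 + 2151952488
= 2.1708e+09


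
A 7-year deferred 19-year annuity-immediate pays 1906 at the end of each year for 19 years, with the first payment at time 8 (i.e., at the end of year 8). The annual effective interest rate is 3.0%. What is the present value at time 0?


PV at time 7 of the 19-year annuity-immediate:
a_n = 1906 * (1-(1+0.03)^(-19))/0.03 = 27301.1611
Discount back 7 years to time 0:
PV = 27301.1611 * (1+0.03)^(-7)
= 27301.1611 * 0.813092
= 22198.3423


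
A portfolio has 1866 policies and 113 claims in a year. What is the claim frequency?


frequency = claims / policies
= 113 / 1866
= 0.0606


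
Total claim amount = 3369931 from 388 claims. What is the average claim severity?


severity = total / number
= 3369931 / 388
= 8685.3892


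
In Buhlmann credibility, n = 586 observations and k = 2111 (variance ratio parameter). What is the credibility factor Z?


Z = n / (n + k)
= 586 / (586 + 2111)
= 586 / 2697
= 0.2173


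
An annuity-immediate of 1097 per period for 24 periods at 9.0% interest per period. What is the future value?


FV = PMT * ((1+i)^n - 1) / i
= 1097 * ((1.09)^24 - 1) / 0.09
= 1097 * (7.911083 - 1) / 0.09
= 84238.4249


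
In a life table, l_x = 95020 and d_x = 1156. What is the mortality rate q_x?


q_x = d_x / l_x
= 1156 / 95020
= 0.0122


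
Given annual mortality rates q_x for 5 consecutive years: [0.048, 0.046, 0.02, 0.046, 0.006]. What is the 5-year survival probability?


p_k = 1 - q_k for each year
Survival = product of (1 - q_k)
= 0.952 * 0.954 * 0.98 * 0.954 * 0.994
= 0.844


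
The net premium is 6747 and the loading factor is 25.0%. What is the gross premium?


Gross = net * (1 + loading)
= 6747 * (1 + 0.25)
= 6747 * 1.25
= 8433.75


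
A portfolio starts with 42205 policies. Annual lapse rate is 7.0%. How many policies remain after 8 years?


remaining = initial * (1 - lapse)^years
= 42205 * (1 - 0.07)^8
= 42205 * 0.559582
= 23617.1503


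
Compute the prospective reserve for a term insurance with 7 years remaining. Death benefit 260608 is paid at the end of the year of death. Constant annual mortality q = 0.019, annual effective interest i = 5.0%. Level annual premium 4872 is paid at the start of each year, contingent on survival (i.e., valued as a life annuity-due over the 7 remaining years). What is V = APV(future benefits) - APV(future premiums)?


v = 1/(1+i) = 0.952381
APV(future benefits) per unit = sum_{k=0}^{6} k_p_x * q * v^(k+1) = 0.104257
APV(future benefits) = 260608 * 0.104257 = 27170.3152
Life annuity-due factor ä_{x:7} = sum_{k=0}^{6} k_p_x * v^k = 5.761594
APV(future premiums) = 4872 * 5.761594 = 28070.4846
V = 27170.3152 - 28070.4846
= -900.1695


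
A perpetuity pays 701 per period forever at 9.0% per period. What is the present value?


PV = PMT / i
= 701 / 0.09
= 7788.8889


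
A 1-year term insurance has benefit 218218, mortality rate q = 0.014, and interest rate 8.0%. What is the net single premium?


NSP = benefit * q * v
v = 1/(1+i) = 0.925926
NSP = 218218 * 0.014 * 0.925926
= 2828.7519


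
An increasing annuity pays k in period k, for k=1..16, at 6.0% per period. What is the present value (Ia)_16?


(Ia)_n = sum_{k=1}^{n} k * v^k, v = 1/(1+i)
v = 0.943396
Sum computed term by term:
(Ia)_16 = 73.5651


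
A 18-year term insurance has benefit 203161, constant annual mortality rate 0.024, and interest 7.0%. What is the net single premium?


NSP = benefit * sum_{k=0}^{n-1} k_p_x * q * v^(k+1)
With constant q=0.024, v=0.934579
Sum = 0.206536
NSP = 203161 * 0.206536
= 41960.0083


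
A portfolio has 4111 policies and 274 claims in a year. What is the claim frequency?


frequency = claims / policies
= 274 / 4111
= 0.0667


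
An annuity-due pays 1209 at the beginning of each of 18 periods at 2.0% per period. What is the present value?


PV_due = PMT * (1-(1+i)^(-n))/i * (1+i)
PV_immediate = 18125.3658
PV_due = 18125.3658 * 1.02
= 18487.8731


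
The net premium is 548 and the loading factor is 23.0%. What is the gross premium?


Gross = net * (1 + loading)
= 548 * (1 + 0.23)
= 548 * 1.23
= 674.04


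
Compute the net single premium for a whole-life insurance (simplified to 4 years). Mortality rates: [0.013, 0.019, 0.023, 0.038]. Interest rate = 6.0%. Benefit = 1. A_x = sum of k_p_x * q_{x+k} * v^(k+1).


v = 0.943396
Year 0: k_p_x=1.0, q=0.013, term=0.012264
Year 1: k_p_x=0.987, q=0.019, term=0.01669
Year 2: k_p_x=0.968247, q=0.023, term=0.018698
Year 3: k_p_x=0.945977, q=0.038, term=0.028474
A_x = 0.0761


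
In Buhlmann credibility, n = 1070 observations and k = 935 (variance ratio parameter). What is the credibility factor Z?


Z = n / (n + k)
= 1070 / (1070 + 935)
= 1070 / 2005
= 0.5337


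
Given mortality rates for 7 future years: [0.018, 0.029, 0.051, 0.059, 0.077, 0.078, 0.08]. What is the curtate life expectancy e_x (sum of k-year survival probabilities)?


e_x = sum_{k=1}^{n} k_p_x
k_p_x values:
  1_p_x = 0.982
  2_p_x = 0.953522
  3_p_x = 0.904892
  4_p_x = 0.851504
  5_p_x = 0.785938
  6_p_x = 0.724635
  7_p_x = 0.666664
e_x = 5.8692


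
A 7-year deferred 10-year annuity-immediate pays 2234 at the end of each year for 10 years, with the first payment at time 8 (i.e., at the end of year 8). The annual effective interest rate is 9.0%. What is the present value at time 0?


PV at time 7 of the 10-year annuity-immediate:
a_n = 2234 * (1-(1+0.09)^(-10))/0.09 = 14337.0473
Discount back 7 years to time 0:
PV = 14337.0473 * (1+0.09)^(-7)
= 14337.0473 * 0.547034
= 7842.8558


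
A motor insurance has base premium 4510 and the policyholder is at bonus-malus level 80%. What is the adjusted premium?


adjusted = base * BM_level / 100
= 4510 * 80 / 100
= 4510 * 0.8
= 3608.0


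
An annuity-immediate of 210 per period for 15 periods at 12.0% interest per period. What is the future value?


FV = PMT * ((1+i)^n - 1) / i
= 210 * ((1.12)^15 - 1) / 0.12
= 210 * (5.473566 - 1) / 0.12
= 7828.7401


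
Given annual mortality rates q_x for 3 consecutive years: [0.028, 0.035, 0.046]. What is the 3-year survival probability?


p_k = 1 - q_k for each year
Survival = product of (1 - q_k)
= 0.972 * 0.965 * 0.954
= 0.8948


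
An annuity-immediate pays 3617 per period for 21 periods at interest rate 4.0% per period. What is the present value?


PV = PMT * (1 - (1+i)^(-n)) / i
= 3617 * (1 - (1+0.04)^(-21)) / 0.04
= 3617 * (1 - 0.438834) / 0.04
= 3617 * 14.02916
= 50743.4715


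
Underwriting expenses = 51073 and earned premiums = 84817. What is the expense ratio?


Expense ratio = expenses / premiums
= 51073 / 84817
= 0.6022


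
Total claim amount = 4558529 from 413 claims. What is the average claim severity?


severity = total / number
= 4558529 / 413
= 11037.6005


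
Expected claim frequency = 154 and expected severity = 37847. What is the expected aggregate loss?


E[S] = E[N] * E[X]
= 154 * 37847
= 5.8284e+06


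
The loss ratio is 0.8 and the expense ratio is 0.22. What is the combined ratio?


Combined ratio = loss ratio + expense ratio
= 0.8 + 0.22
= 1.02


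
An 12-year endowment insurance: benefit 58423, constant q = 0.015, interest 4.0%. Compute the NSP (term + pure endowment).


Term component = 7632.2262
Pure endowment = 12_p_x * v^12 * benefit = 0.834132 * 0.624597 * 58423 = 30438.1707
NSP = 38070.3969


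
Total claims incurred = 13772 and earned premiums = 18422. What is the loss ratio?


Loss ratio = claims / premiums
= 13772 / 18422
= 0.7476


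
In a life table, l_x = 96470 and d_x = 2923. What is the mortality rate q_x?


q_x = d_x / l_x
= 2923 / 96470
= 0.0303


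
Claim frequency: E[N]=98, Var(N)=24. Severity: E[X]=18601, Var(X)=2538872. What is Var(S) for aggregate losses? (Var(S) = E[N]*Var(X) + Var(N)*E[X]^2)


Var(S) = E[N]*Var(X) + Var(N)*E[X]^2
= 98*2538872 + 24*18601^2
= 248809456 + 8303932824
= 8.5527e+09


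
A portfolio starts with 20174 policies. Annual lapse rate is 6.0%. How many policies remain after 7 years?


remaining = initial * (1 - lapse)^years
= 20174 * (1 - 0.06)^7
= 20174 * 0.648478
= 13082.387


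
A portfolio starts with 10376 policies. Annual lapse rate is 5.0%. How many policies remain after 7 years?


remaining = initial * (1 - lapse)^years
= 10376 * (1 - 0.05)^7
= 10376 * 0.698337
= 7245.9478


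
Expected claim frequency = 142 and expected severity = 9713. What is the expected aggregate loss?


E[S] = E[N] * E[X]
= 142 * 9713
= 1.3792e+06


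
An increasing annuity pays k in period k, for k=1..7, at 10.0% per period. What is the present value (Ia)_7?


(Ia)_n = sum_{k=1}^{n} k * v^k, v = 1/(1+i)
v = 0.909091
Sum computed term by term:
(Ia)_7 = 17.6315


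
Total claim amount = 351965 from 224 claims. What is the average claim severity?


severity = total / number
= 351965 / 224
= 1571.2723


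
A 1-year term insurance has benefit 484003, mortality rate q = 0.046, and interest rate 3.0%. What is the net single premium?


NSP = benefit * q * v
v = 1/(1+i) = 0.970874
NSP = 484003 * 0.046 * 0.970874
= 21615.668


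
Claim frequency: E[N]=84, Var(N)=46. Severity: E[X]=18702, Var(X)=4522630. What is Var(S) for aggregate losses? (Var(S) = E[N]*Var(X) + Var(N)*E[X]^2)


Var(S) = E[N]*Var(X) + Var(N)*E[X]^2
= 84*4522630 + 46*18702^2
= 379900920 + 16089180984
= 1.6469e+10


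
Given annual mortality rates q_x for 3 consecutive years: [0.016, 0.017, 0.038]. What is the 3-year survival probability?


p_k = 1 - q_k for each year
Survival = product of (1 - q_k)
= 0.984 * 0.983 * 0.962
= 0.9305


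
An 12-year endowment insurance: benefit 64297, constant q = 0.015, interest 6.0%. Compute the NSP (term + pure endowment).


Term component = 7528.6896
Pure endowment = 12_p_x * v^12 * benefit = 0.834132 * 0.496969 * 64297 = 26653.5519
NSP = 34182.2415


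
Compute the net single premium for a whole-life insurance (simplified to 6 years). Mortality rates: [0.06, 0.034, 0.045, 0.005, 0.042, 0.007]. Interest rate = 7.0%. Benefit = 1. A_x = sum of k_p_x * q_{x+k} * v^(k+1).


v = 0.934579
Year 0: k_p_x=1.0, q=0.06, term=0.056075
Year 1: k_p_x=0.94, q=0.034, term=0.027915
Year 2: k_p_x=0.90804, q=0.045, term=0.033355
Year 3: k_p_x=0.867178, q=0.005, term=0.003308
Year 4: k_p_x=0.862842, q=0.042, term=0.025838
Year 5: k_p_x=0.826603, q=0.007, term=0.003856
A_x = 0.1503


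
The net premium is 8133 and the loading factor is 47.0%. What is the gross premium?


Gross = net * (1 + loading)
= 8133 * (1 + 0.47)
= 8133 * 1.47
= 11955.51


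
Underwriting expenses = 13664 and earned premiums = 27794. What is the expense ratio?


Expense ratio = expenses / premiums
= 13664 / 27794
= 0.4916


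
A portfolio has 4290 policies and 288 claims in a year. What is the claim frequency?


frequency = claims / policies
= 288 / 4290
= 0.0671


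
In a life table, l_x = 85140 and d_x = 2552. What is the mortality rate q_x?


q_x = d_x / l_x
= 2552 / 85140
= 0.03


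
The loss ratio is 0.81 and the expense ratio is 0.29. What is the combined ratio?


Combined ratio = loss ratio + expense ratio
= 0.81 + 0.29
= 1.1


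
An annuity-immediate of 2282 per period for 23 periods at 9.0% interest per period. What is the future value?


FV = PMT * ((1+i)^n - 1) / i
= 2282 * ((1.09)^23 - 1) / 0.09
= 2282 * (7.257874 - 1) / 0.09
= 158671.8838


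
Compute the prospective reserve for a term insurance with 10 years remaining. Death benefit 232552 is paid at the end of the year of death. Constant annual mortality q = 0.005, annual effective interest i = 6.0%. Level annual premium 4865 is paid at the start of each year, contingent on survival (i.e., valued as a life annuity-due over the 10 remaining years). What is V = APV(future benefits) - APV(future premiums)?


v = 1/(1+i) = 0.943396
APV(future benefits) per unit = sum_{k=0}^{9} k_p_x * q * v^(k+1) = 0.03607
APV(future benefits) = 232552 * 0.03607 = 8388.0625
Life annuity-due factor ä_{x:10} = sum_{k=0}^{9} k_p_x * v^k = 7.64676
APV(future premiums) = 4865 * 7.64676 = 37201.4855
V = 8388.0625 - 37201.4855
= -28813.4231


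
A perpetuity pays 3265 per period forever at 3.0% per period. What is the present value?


PV = PMT / i
= 3265 / 0.03
= 108833.3333


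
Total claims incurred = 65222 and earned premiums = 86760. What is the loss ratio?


Loss ratio = claims / premiums
= 65222 / 86760
= 0.7518


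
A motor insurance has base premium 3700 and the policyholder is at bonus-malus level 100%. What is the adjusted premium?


adjusted = base * BM_level / 100
= 3700 * 100 / 100
= 3700 * 1.0
= 3700.0


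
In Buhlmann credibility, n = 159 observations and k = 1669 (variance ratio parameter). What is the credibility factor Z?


Z = n / (n + k)
= 159 / (159 + 1669)
= 159 / 1828
= 0.087


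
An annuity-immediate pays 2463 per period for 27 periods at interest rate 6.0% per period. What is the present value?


PV = PMT * (1 - (1+i)^(-n)) / i
= 2463 * (1 - (1+0.06)^(-27)) / 0.06
= 2463 * (1 - 0.207368) / 0.06
= 2463 * 13.210534
= 32537.5456


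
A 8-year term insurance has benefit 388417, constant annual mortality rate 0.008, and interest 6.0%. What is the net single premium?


NSP = benefit * sum_{k=0}^{n-1} k_p_x * q * v^(k+1)
With constant q=0.008, v=0.943396
Sum = 0.048428
NSP = 388417 * 0.048428
= 18810.1446


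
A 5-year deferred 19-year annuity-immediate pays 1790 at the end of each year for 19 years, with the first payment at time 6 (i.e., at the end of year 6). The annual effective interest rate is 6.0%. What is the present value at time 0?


PV at time 5 of the 19-year annuity-immediate:
a_n = 1790 * (1-(1+0.06)^(-19))/0.06 = 19973.0285
Discount back 5 years to time 0:
PV = 19973.0285 * (1+0.06)^(-5)
= 19973.0285 * 0.747258
= 14925.0088


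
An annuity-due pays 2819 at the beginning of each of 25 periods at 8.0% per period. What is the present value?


PV_due = PMT * (1-(1+i)^(-n))/i * (1+i)
PV_immediate = 30092.1941
PV_due = 30092.1941 * 1.08
= 32499.5696


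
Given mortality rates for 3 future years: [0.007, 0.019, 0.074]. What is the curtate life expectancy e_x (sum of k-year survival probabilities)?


e_x = sum_{k=1}^{n} k_p_x
k_p_x values:
  1_p_x = 0.993
  2_p_x = 0.974133
  3_p_x = 0.902047
e_x = 2.8692


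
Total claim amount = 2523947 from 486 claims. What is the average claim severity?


severity = total / number
= 2523947 / 486
= 5193.3066


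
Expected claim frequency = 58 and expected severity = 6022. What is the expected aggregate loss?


E[S] = E[N] * E[X]
= 58 * 6022
= 349276


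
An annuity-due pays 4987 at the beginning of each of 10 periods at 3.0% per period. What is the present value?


PV_due = PMT * (1-(1+i)^(-n))/i * (1+i)
PV_immediate = 42540.1215
PV_due = 42540.1215 * 1.03
= 43816.3252


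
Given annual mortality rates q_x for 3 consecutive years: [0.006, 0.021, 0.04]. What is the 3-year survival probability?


p_k = 1 - q_k for each year
Survival = product of (1 - q_k)
= 0.994 * 0.979 * 0.96
= 0.9342


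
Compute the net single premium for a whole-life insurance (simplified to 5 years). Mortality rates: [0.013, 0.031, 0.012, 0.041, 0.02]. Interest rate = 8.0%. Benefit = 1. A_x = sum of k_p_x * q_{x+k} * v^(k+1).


v = 0.925926
Year 0: k_p_x=1.0, q=0.013, term=0.012037
Year 1: k_p_x=0.987, q=0.031, term=0.026232
Year 2: k_p_x=0.956403, q=0.012, term=0.009111
Year 3: k_p_x=0.944926, q=0.041, term=0.028477
Year 4: k_p_x=0.906184, q=0.02, term=0.012335
A_x = 0.0882


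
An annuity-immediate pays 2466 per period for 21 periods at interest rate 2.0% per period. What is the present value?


PV = PMT * (1 - (1+i)^(-n)) / i
= 2466 * (1 - (1+0.02)^(-21)) / 0.02
= 2466 * (1 - 0.659776) / 0.02
= 2466 * 17.011209
= 41949.6418


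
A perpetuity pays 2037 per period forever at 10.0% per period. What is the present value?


PV = PMT / i
= 2037 / 0.1
= 20370.0


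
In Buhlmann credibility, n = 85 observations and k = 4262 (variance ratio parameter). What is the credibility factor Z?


Z = n / (n + k)
= 85 / (85 + 4262)
= 85 / 4347
= 0.0196


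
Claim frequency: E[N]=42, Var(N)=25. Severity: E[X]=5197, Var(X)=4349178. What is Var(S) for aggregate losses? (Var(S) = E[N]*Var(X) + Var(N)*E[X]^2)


Var(S) = E[N]*Var(X) + Var(N)*E[X]^2
= 42*4349178 + 25*5197^2
= 182665476 + 675220225
= 8.5789e+08


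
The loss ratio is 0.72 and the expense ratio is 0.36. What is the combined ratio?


Combined ratio = loss ratio + expense ratio
= 0.72 + 0.36
= 1.08


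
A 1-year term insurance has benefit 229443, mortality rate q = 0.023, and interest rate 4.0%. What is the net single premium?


NSP = benefit * q * v
v = 1/(1+i) = 0.961538
NSP = 229443 * 0.023 * 0.961538
= 5074.2202


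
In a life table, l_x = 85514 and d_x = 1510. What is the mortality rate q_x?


q_x = d_x / l_x
= 1510 / 85514
= 0.0177


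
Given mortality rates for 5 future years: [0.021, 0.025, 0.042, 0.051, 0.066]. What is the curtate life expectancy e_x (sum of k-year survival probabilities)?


e_x = sum_{k=1}^{n} k_p_x
k_p_x values:
  1_p_x = 0.979
  2_p_x = 0.954525
  3_p_x = 0.914435
  4_p_x = 0.867799
  5_p_x = 0.810524
e_x = 4.5263


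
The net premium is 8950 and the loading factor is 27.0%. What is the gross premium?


Gross = net * (1 + loading)
= 8950 * (1 + 0.27)
= 8950 * 1.27
= 11366.5


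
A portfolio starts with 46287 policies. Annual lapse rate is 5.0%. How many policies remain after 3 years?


remaining = initial * (1 - lapse)^years
= 46287 * (1 - 0.05)^3
= 46287 * 0.857375
= 39685.3166


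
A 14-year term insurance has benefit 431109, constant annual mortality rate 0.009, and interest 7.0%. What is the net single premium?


NSP = benefit * sum_{k=0}^{n-1} k_p_x * q * v^(k+1)
With constant q=0.009, v=0.934579
Sum = 0.074995
NSP = 431109 * 0.074995
= 32331.0241


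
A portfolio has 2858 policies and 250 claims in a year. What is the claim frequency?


frequency = claims / policies
= 250 / 2858
= 0.0875


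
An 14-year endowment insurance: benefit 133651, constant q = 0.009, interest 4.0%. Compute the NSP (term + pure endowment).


Term component = 12057.5499
Pure endowment = 14_p_x * v^14 * benefit = 0.881112 * 0.577475 * 133651 = 68004.3392
NSP = 80061.8892


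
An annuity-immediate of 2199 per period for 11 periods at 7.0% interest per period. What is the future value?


FV = PMT * ((1+i)^n - 1) / i
= 2199 * ((1.07)^11 - 1) / 0.07
= 2199 * (2.104852 - 1) / 0.07
= 34708.1349


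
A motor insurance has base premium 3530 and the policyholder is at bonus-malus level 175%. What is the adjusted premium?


adjusted = base * BM_level / 100
= 3530 * 175 / 100
= 3530 * 1.75
= 6177.5


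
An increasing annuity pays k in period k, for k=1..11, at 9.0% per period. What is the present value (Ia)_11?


(Ia)_n = sum_{k=1}^{n} k * v^k, v = 1/(1+i)
v = 0.917431
Sum computed term by term:
(Ia)_11 = 35.0533


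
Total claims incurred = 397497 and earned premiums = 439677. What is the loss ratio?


Loss ratio = claims / premiums
= 397497 / 439677
= 0.9041


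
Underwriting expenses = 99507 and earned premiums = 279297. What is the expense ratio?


Expense ratio = expenses / premiums
= 99507 / 279297
= 0.3563


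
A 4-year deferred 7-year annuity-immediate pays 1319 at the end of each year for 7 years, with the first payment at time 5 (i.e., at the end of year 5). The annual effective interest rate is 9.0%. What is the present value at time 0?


PV at time 4 of the 7-year annuity-immediate:
a_n = 1319 * (1-(1+0.09)^(-7))/0.09 = 6638.4648
Discount back 4 years to time 0:
PV = 6638.4648 * (1+0.09)^(-4)
= 6638.4648 * 0.708425
= 4702.8558


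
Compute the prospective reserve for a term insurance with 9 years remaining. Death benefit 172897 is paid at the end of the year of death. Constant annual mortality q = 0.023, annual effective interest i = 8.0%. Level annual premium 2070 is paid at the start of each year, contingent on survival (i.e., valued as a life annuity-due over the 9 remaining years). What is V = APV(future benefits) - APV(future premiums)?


v = 1/(1+i) = 0.925926
APV(future benefits) per unit = sum_{k=0}^{8} k_p_x * q * v^(k+1) = 0.132701
APV(future benefits) = 172897 * 0.132701 = 22943.611
Life annuity-due factor ä_{x:9} = sum_{k=0}^{8} k_p_x * v^k = 6.231179
APV(future premiums) = 2070 * 6.231179 = 12898.5407
V = 22943.611 - 12898.5407
= 10045.0703


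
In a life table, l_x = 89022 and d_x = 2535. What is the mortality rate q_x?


q_x = d_x / l_x
= 2535 / 89022
= 0.0285


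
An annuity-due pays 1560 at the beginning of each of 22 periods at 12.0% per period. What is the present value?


PV_due = PMT * (1-(1+i)^(-n))/i * (1+i)
PV_immediate = 11925.6474
PV_due = 11925.6474 * 1.12
= 13356.725


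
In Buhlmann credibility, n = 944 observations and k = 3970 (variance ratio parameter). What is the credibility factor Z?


Z = n / (n + k)
= 944 / (944 + 3970)
= 944 / 4914
= 0.1921


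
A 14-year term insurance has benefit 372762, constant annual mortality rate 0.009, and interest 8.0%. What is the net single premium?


NSP = benefit * sum_{k=0}^{n-1} k_p_x * q * v^(k+1)
With constant q=0.009, v=0.925926
Sum = 0.070788
NSP = 372762 * 0.070788
= 26387.1138


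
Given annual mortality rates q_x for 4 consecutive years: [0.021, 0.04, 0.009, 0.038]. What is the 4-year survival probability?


p_k = 1 - q_k for each year
Survival = product of (1 - q_k)
= 0.979 * 0.96 * 0.991 * 0.962
= 0.896


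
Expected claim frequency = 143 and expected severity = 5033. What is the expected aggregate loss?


E[S] = E[N] * E[X]
= 143 * 5033
= 719719


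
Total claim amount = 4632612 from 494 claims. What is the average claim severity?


severity = total / number
= 4632612 / 494
= 9377.7571


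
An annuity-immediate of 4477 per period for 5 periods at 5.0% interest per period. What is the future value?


FV = PMT * ((1+i)^n - 1) / i
= 4477 * ((1.05)^5 - 1) / 0.05
= 4477 * (1.276282 - 1) / 0.05
= 24738.2511


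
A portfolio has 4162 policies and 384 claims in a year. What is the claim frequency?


frequency = claims / policies
= 384 / 4162
= 0.0923


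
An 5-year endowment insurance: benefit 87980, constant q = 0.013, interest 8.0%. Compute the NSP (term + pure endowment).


Term component = 4458.3647
Pure endowment = 5_p_x * v^5 * benefit = 0.936668 * 0.680583 * 87980 = 56085.5449
NSP = 60543.9096


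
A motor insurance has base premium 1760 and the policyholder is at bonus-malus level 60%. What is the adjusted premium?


adjusted = base * BM_level / 100
= 1760 * 60 / 100
= 1760 * 0.6
= 1056.0


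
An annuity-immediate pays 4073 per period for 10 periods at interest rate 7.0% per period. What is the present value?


PV = PMT * (1 - (1+i)^(-n)) / i
= 4073 * (1 - (1+0.07)^(-10)) / 0.07
= 4073 * (1 - 0.508349) / 0.07
= 4073 * 7.023582
= 28607.0476


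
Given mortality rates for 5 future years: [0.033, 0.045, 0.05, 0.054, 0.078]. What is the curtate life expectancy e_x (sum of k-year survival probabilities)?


e_x = sum_{k=1}^{n} k_p_x
k_p_x values:
  1_p_x = 0.967
  2_p_x = 0.923485
  3_p_x = 0.877311
  4_p_x = 0.829936
  5_p_x = 0.765201
e_x = 4.3629


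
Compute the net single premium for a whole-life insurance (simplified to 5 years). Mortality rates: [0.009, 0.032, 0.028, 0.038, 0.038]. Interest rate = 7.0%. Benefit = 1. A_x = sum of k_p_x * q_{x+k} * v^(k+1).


v = 0.934579
Year 0: k_p_x=1.0, q=0.009, term=0.008411
Year 1: k_p_x=0.991, q=0.032, term=0.027698
Year 2: k_p_x=0.959288, q=0.028, term=0.021926
Year 3: k_p_x=0.932428, q=0.038, term=0.027031
Year 4: k_p_x=0.896996, q=0.038, term=0.024303
A_x = 0.1094


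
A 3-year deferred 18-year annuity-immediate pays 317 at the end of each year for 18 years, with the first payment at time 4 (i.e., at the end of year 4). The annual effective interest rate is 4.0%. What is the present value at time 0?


PV at time 3 of the 18-year annuity-immediate:
a_n = 317 * (1-(1+0.04)^(-18))/0.04 = 4012.9971
Discount back 3 years to time 0:
PV = 4012.9971 * (1+0.04)^(-3)
= 4012.9971 * 0.888996
= 3567.5398


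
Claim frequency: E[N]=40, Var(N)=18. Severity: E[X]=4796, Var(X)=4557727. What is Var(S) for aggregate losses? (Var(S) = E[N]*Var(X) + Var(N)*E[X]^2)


Var(S) = E[N]*Var(X) + Var(N)*E[X]^2
= 40*4557727 + 18*4796^2
= 182309080 + 414029088
= 5.9634e+08


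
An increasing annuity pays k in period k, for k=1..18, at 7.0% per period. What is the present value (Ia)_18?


(Ia)_n = sum_{k=1}^{n} k * v^k, v = 1/(1+i)
v = 0.934579
Sum computed term by term:
(Ia)_18 = 77.681


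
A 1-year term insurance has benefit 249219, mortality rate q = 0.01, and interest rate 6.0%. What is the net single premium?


NSP = benefit * q * v
v = 1/(1+i) = 0.943396
NSP = 249219 * 0.01 * 0.943396
= 2351.1226


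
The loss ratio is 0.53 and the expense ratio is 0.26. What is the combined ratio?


Combined ratio = loss ratio + expense ratio
= 0.53 + 0.26
= 0.79


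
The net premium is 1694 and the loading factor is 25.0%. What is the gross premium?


Gross = net * (1 + loading)
= 1694 * (1 + 0.25)
= 1694 * 1.25
= 2117.5


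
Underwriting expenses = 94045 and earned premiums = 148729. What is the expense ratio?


Expense ratio = expenses / premiums
= 94045 / 148729
= 0.6323


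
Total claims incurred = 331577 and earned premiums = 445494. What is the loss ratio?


Loss ratio = claims / premiums
= 331577 / 445494
= 0.7443


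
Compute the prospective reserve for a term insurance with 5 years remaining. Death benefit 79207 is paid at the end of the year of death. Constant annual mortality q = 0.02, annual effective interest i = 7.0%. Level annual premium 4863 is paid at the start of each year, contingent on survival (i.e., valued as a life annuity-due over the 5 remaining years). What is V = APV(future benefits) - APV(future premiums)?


v = 1/(1+i) = 0.934579
APV(future benefits) per unit = sum_{k=0}^{4} k_p_x * q * v^(k+1) = 0.079004
APV(future benefits) = 79207 * 0.079004 = 6257.6516
Life annuity-due factor ä_{x:5} = sum_{k=0}^{4} k_p_x * v^k = 4.226702
APV(future premiums) = 4863 * 4.226702 = 20554.4503
V = 6257.6516 - 20554.4503
= -14296.7987


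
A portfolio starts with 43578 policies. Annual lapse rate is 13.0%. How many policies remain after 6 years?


remaining = initial * (1 - lapse)^years
= 43578 * (1 - 0.13)^6
= 43578 * 0.433626
= 18896.5626


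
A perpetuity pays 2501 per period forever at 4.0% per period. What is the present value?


PV = PMT / i
= 2501 / 0.04
= 62525.0


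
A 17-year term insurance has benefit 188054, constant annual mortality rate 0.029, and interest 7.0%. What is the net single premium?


NSP = benefit * sum_{k=0}^{n-1} k_p_x * q * v^(k+1)
With constant q=0.029, v=0.934579
Sum = 0.2367
NSP = 188054 * 0.2367
= 44512.312


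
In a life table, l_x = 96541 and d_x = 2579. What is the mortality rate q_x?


q_x = d_x / l_x
= 2579 / 96541
= 0.0267


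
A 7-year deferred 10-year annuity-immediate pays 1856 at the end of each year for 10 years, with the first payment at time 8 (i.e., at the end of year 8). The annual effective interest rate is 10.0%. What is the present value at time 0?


PV at time 7 of the 10-year annuity-immediate:
a_n = 1856 * (1-(1+0.1)^(-10))/0.1 = 11404.3165
Discount back 7 years to time 0:
PV = 11404.3165 * (1+0.1)^(-7)
= 11404.3165 * 0.513158
= 5852.2176


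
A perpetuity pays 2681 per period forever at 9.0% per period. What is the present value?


PV = PMT / i
= 2681 / 0.09
= 29788.8889


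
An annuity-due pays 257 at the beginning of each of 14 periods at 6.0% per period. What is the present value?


PV_due = PMT * (1-(1+i)^(-n))/i * (1+i)
PV_immediate = 2388.8109
PV_due = 2388.8109 * 1.06
= 2532.1395


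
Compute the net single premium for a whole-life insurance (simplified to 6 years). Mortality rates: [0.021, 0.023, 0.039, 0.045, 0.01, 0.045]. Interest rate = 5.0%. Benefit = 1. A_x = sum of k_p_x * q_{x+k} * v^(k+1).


v = 0.952381
Year 0: k_p_x=1.0, q=0.021, term=0.02
Year 1: k_p_x=0.979, q=0.023, term=0.020424
Year 2: k_p_x=0.956483, q=0.039, term=0.032224
Year 3: k_p_x=0.91918, q=0.045, term=0.03403
Year 4: k_p_x=0.877817, q=0.01, term=0.006878
Year 5: k_p_x=0.869039, q=0.045, term=0.029182
A_x = 0.1427


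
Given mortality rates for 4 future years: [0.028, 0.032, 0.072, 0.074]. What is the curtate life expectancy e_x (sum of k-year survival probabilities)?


e_x = sum_{k=1}^{n} k_p_x
k_p_x values:
  1_p_x = 0.972
  2_p_x = 0.940896
  3_p_x = 0.873151
  4_p_x = 0.808538
e_x = 3.5946


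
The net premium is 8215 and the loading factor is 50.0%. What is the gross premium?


Gross = net * (1 + loading)
= 8215 * (1 + 0.5)
= 8215 * 1.5
= 12322.5


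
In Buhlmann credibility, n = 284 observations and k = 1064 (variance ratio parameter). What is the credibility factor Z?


Z = n / (n + k)
= 284 / (284 + 1064)
= 284 / 1348
= 0.2107


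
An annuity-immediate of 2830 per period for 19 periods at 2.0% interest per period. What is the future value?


FV = PMT * ((1+i)^n - 1) / i
= 2830 * ((1.02)^19 - 1) / 0.02
= 2830 * (1.456811 - 1) / 0.02
= 64638.7809


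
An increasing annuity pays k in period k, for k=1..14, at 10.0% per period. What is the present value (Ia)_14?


(Ia)_n = sum_{k=1}^{n} k * v^k, v = 1/(1+i)
v = 0.909091
Sum computed term by term:
(Ia)_14 = 44.1672


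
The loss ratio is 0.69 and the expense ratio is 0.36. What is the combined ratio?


Combined ratio = loss ratio + expense ratio
= 0.69 + 0.36
= 1.05


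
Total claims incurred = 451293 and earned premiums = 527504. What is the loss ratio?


Loss ratio = claims / premiums
= 451293 / 527504
= 0.8555


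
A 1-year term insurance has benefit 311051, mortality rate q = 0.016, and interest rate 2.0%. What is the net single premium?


NSP = benefit * q * v
v = 1/(1+i) = 0.980392
NSP = 311051 * 0.016 * 0.980392
= 4879.2314


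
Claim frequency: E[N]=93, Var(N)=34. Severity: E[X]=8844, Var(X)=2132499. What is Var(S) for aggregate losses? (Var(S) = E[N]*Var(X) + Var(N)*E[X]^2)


Var(S) = E[N]*Var(X) + Var(N)*E[X]^2
= 93*2132499 + 34*8844^2
= 198322407 + 2659355424
= 2.8577e+09


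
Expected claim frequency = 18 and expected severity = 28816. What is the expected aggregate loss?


E[S] = E[N] * E[X]
= 18 * 28816
= 518688


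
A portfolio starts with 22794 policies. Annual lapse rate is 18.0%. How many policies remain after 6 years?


remaining = initial * (1 - lapse)^years
= 22794 * (1 - 0.18)^6
= 22794 * 0.304007
= 6929.5281


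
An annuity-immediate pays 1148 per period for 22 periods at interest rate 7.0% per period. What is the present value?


PV = PMT * (1 - (1+i)^(-n)) / i
= 1148 * (1 - (1+0.07)^(-22)) / 0.07
= 1148 * (1 - 0.225713) / 0.07
= 1148 * 11.06124
= 12698.3041


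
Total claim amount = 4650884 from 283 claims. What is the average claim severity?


severity = total / number
= 4650884 / 283
= 16434.2191


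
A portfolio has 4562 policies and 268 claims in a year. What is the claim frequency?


frequency = claims / policies
= 268 / 4562
= 0.0587


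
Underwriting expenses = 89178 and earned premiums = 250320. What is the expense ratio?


Expense ratio = expenses / premiums
= 89178 / 250320
= 0.3563


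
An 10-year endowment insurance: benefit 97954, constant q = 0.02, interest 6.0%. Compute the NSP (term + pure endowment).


Term component = 13315.6418
Pure endowment = 10_p_x * v^10 * benefit = 0.817073 * 0.558395 * 97954 = 44691.4329
NSP = 58007.0747


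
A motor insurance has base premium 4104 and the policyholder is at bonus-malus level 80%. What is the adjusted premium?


adjusted = base * BM_level / 100
= 4104 * 80 / 100
= 4104 * 0.8
= 3283.2


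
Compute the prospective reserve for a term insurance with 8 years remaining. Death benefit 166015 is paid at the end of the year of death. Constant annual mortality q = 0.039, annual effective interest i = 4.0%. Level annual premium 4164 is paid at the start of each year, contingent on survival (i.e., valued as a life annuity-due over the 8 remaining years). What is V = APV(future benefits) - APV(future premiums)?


v = 1/(1+i) = 0.961538
APV(future benefits) per unit = sum_{k=0}^{7} k_p_x * q * v^(k+1) = 0.231274
APV(future benefits) = 166015 * 0.231274 = 38395.0308
Life annuity-due factor ä_{x:8} = sum_{k=0}^{7} k_p_x * v^k = 6.167319
APV(future premiums) = 4164 * 6.167319 = 25680.7169
V = 38395.0308 - 25680.7169
= 12714.3139


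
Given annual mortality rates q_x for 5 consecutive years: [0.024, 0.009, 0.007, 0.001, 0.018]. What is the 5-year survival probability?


p_k = 1 - q_k for each year
Survival = product of (1 - q_k)
= 0.976 * 0.991 * 0.993 * 0.999 * 0.982
= 0.9422


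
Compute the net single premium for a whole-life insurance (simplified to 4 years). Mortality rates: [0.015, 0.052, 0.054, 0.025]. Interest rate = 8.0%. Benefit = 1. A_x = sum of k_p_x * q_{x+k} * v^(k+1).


v = 0.925926
Year 0: k_p_x=1.0, q=0.015, term=0.013889
Year 1: k_p_x=0.985, q=0.052, term=0.043913
Year 2: k_p_x=0.93378, q=0.054, term=0.040028
Year 3: k_p_x=0.883356, q=0.025, term=0.016232
A_x = 0.1141


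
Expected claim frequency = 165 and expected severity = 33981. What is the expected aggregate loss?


E[S] = E[N] * E[X]
= 165 * 33981
= 5.6069e+06


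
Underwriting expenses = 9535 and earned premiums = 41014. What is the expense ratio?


Expense ratio = expenses / premiums
= 9535 / 41014
= 0.2325


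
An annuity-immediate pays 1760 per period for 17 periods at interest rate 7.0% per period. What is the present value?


PV = PMT * (1 - (1+i)^(-n)) / i
= 1760 * (1 - (1+0.07)^(-17)) / 0.07
= 1760 * (1 - 0.316574) / 0.07
= 1760 * 9.763223
= 17183.2725


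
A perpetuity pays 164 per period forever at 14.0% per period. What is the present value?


PV = PMT / i
= 164 / 0.14
= 1171.4286


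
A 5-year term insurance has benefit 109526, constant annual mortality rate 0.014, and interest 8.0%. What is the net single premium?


NSP = benefit * sum_{k=0}^{n-1} k_p_x * q * v^(k+1)
With constant q=0.014, v=0.925926
Sum = 0.054472
NSP = 109526 * 0.054472
= 5966.1273


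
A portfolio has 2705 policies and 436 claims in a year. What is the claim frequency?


frequency = claims / policies
= 436 / 2705
= 0.1612


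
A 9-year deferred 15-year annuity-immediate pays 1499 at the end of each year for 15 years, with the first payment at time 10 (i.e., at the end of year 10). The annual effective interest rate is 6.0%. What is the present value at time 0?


PV at time 9 of the 15-year annuity-immediate:
a_n = 1499 * (1-(1+0.06)^(-15))/0.06 = 14558.6612
Discount back 9 years to time 0:
PV = 14558.6612 * (1+0.06)^(-9)
= 14558.6612 * 0.591898
= 8617.2492
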